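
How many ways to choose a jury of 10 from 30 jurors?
C(30,10) = 30!/(10!×20!) = 30045015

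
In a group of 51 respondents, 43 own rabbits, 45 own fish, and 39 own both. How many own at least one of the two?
|A∪B| = |A| + |B| - |A∩B| = 43 + 45 - 39 = 49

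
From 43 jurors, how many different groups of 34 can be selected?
C(43,34) = 43!/(34!×9!) = 563921995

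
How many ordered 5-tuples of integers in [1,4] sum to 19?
Coefficient of x^19 in (x + x² + ... + x^4)^5. By inclusion-exclusion on dice exceeding 4: Σ_j (-1)^j C(5,j)·C(19-1-4j, 4) = C(5,0)·C(18,4) - C(5,1)·C(14,4) + C(5,2)·C(10,4) - C(5,3)·C(6,4) = 1·3060 - 5·1001 + 10·210 - 10·15 = 5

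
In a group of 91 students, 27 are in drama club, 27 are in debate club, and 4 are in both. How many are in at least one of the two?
|A∪B| = |A| + |B| - |A∩B| = 27 + 27 - 4 = 50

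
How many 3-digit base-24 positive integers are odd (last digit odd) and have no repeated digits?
Last∈{1,3,5,7,9,11,13,15,17,19,21,23}. Last=0: 0. Last nonzero: 12×22×P(22,1) = 5808. Total = 5808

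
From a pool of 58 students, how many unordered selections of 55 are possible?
C(58,55) = 58!/(55!×3!) = 30856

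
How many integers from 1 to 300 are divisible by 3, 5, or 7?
⌊300/3⌋+⌊300/5⌋+⌊300/7⌋ - ⌊300/15⌋-⌊300/21⌋-⌊300/35⌋ + ⌊300/105⌋ = 100+60+42 - 20-14-8 + 2 = 162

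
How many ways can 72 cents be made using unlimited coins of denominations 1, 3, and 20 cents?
Coefficient of x^72 in 1/(1-x^1) · 1/(1-x^3) · 1/(1-x^20). Case on j = number of 20-cent coins (j = 0..3); remainder r = 72 - 20j is made from {1,3} in ⌊r/3⌋+1 ways. r = 72, 52, 32, 12 → 25 + 18 + 11 + 5 = 59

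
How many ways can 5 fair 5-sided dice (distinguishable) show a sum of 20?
Coefficient of x^20 in (x + x² + ... + x^5)^5. By inclusion-exclusion on dice exceeding 5: Σ_j (-1)^j C(5,j)·C(20-1-5j, 4) = C(5,0)·C(19,4) - C(5,1)·C(14,4) + C(5,2)·C(9,4) - C(5,3)·C(4,4) = 1·3876 - 5·1001 + 10·126 - 10·1 = 121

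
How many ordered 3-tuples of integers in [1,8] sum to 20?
Coefficient of x^20 in (x + x² + ... + x^8)^3. By inclusion-exclusion on dice exceeding 8: Σ_j (-1)^j C(3,j)·C(20-1-8j, 2) = C(3,0)·C(19,2) - C(3,1)·C(11,2) + C(3,2)·C(3,2) = 1·171 - 3·55 + 3·3 = 15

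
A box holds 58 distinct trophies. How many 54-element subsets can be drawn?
C(58,54) = 58!/(54!×4!) = 424270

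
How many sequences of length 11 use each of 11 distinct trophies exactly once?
11! = 39916800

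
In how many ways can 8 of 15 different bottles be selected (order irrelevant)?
C(15,8) = 15!/(8!×7!) = 6435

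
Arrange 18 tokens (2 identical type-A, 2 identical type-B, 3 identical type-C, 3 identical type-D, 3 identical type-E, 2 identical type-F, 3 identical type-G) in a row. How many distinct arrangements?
18! / (2! × 2! × 3! × 3! × 3! × 2! × 3!) = 617512896000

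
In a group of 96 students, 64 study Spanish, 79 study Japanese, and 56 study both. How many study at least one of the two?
|A∪B| = |A| + |B| - |A∩B| = 64 + 79 - 56 = 87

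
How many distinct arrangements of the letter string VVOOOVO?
7! / (4! × 3!) = 35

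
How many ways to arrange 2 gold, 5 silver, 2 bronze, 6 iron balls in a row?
15! / (2! × 5! × 2! × 6!) = 3783780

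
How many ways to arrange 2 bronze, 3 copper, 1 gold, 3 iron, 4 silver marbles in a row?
13! / (2! × 3! × 1! × 3! × 4!) = 3603600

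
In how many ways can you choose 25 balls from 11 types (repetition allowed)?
C(25+11-1, 11-1) = C(35, 10) = 183579396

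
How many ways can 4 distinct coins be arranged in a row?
4! = 24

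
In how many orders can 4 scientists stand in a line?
4! = 24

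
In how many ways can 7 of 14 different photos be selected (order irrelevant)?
C(14,7) = 14!/(7!×7!) = 3432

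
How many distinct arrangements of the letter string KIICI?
5! / (1! × 3! × 1!) = 20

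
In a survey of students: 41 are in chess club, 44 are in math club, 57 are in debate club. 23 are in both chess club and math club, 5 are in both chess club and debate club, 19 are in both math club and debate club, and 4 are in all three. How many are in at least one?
|A∪B∪C| = 41+44+57-23-5-19+4 = 99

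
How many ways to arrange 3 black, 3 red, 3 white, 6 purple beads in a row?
15! / (3! × 3! × 3! × 6!) = 8408400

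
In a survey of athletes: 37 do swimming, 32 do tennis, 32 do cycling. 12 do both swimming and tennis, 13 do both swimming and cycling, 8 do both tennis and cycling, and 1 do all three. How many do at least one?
|A∪B∪C| = 37+32+32-12-13-8+1 = 69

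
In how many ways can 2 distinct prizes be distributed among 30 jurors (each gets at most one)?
P(30,2) = 30!/(30-2)! = 870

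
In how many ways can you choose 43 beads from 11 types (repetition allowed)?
C(43+11-1, 11-1) = C(53, 10) = 19499099620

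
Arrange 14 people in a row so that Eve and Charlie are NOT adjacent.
Total - adjacent = 14! - (14-1)!×2 = 87178291200 - 12454041600 = 74724249600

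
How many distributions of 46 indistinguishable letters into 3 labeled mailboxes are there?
C(46+3-1, 3-1) = C(48, 2) = 1128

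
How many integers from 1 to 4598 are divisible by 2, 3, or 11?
⌊4598/2⌋+⌊4598/3⌋+⌊4598/11⌋ - ⌊4598/6⌋-⌊4598/22⌋-⌊4598/33⌋ + ⌊4598/66⌋ = 2299+1532+418 - 766-209-139 + 69 = 3204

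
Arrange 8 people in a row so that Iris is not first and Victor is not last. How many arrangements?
By inclusion-exclusion: 8! - 2×(8-1)! + (8-2)! = 40320 - 10080 + 720 = 30960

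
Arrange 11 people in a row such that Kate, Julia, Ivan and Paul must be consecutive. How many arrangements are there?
Treat the 4 as one block: (11-4+1)! × 4! = 40320 × 24 = 967680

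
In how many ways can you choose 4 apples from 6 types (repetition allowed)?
C(4+6-1, 6-1) = C(9, 5) = 126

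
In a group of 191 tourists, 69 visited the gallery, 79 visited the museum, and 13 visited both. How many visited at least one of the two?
|A∪B| = |A| + |B| - |A∩B| = 69 + 79 - 13 = 135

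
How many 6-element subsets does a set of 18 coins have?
C(18,6) = 18!/(6!×12!) = 18564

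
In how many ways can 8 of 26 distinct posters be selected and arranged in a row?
P(26,8) = 26!/(26-8)! = 62990928000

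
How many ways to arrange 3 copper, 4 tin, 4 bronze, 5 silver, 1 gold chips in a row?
17! / (3! × 4! × 4! × 5! × 1!) = 857656800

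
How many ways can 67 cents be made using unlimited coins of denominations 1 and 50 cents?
Coefficient of x^67 in 1/(1-x^1) · 1/(1-x^50). Use j coins of 50 for j = 0..⌊67/50⌋ = 1, the rest in 1s: 1 + 1 = 2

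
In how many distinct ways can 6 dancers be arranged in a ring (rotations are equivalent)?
Circular: fix one position, arrange the rest. (6-1)! = 120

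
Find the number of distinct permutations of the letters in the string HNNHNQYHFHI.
11! / (3! × 1! × 1! × 1! × 1! × 4!) = 277200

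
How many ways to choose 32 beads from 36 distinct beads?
C(36,32) = 36!/(32!×4!) = 58905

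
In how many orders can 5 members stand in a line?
5! = 120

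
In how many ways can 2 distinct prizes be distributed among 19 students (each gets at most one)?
P(19,2) = 19!/(19-2)! = 342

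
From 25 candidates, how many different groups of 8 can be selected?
C(25,8) = 25!/(8!×17!) = 1081575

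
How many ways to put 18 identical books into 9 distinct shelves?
C(18+9-1, 9-1) = C(26, 8) = 1562275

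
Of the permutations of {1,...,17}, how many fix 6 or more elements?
Exactly j fixed points: C(17,j)·!(17-j); sum over j ≥ 6 (derangement numbers via !m = (m-1)·(!(m-1) + !(m-2)): !0..!11 = 1, 0, 1, 2, 9, 44, 265, 1854, 14833, 133496, 1334961, 14684570). Σ_{j=6}^{17} C(17,j)·!(17-j) = C(17,6)·!11 + C(17,7)·!10 + C(17,8)·!9 + C(17,9)·!8 + C(17,10)·!7 + C(17,11)·!6 + C(17,12)·!5 + C(17,13)·!4 + C(17,14)·!3 + C(17,15)·!2 + C(17,16)·!1 + C(17,17)·!0 = 12376·14684570 + 19448·1334961 + 24310·133496 + 24310·14833 + 19448·1854 + 12376·265 + 6188·44 + 2380·9 + 680·2 + 136·1 + 17·0 + 1·1 = 211344069259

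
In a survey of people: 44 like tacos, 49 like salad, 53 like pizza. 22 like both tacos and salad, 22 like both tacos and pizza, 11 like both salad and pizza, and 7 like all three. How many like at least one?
|A∪B∪C| = 44+49+53-22-22-11+7 = 98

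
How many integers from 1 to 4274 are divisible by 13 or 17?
⌊4274/13⌋ + ⌊4274/17⌋ - ⌊4274/221⌋ = 328 + 251 - 19 = 560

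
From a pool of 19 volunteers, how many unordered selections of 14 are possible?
C(19,14) = 19!/(14!×5!) = 11628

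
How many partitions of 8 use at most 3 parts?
By conjugation, equals partitions of 8 into parts ≤ 3. Let r_j(i) = number of partitions of i into parts ≤ j, for i = 0..8. r_1(i) = 1 for all i; r_j(i) = r_{j-1}(i) + r_j(i-j). Rows j = 2..3: ≤2: 1 1 2 2 3 3 4 4 5; ≤3: 1 1 2 3 4 5 7 8 10. r_3(8) = 10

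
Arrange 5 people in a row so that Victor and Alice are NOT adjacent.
Total - adjacent = 5! - (5-1)!×2 = 120 - 48 = 72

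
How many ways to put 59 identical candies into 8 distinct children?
C(59+8-1, 8-1) = C(66, 7) = 778789440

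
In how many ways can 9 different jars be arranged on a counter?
9! = 362880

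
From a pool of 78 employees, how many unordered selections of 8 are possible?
C(78,8) = 78!/(8!×70!) = 23446881315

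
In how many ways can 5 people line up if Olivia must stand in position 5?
Fix one position: (5-1)! = 24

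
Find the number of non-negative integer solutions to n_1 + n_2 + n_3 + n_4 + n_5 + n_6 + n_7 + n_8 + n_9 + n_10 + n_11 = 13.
C(13+11-1, 11-1) = C(23, 10) = 1144066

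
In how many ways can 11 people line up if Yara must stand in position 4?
Fix one position: (11-1)! = 3628800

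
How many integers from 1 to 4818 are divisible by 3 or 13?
⌊4818/3⌋ + ⌊4818/13⌋ - ⌊4818/39⌋ = 1606 + 370 - 123 = 1853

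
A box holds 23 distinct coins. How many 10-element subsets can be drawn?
C(23,10) = 23!/(10!×13!) = 1144066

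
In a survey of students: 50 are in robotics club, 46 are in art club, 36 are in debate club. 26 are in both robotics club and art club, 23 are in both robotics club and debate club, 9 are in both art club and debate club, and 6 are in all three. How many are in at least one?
|A∪B∪C| = 50+46+36-26-23-9+6 = 80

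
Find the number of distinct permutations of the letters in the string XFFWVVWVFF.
10! / (4! × 1! × 3! × 2!) = 12600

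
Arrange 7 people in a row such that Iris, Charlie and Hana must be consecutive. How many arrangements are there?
Treat the 3 as one block: (7-3+1)! × 3! = 120 × 6 = 720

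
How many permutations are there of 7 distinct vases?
7! = 5040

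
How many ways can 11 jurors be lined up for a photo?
11! = 39916800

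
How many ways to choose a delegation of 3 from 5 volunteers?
C(5,3) = 5!/(3!×2!) = 10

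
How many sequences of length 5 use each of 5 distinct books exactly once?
5! = 120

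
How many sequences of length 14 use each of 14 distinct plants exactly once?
14! = 87178291200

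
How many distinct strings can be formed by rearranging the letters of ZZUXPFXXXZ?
10! / (1! × 4! × 1! × 3! × 1!) = 25200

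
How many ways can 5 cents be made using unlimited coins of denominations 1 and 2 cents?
Coefficient of x^5 in 1/(1-x^1) · 1/(1-x^2). Use j coins of 2 for j = 0..⌊5/2⌋ = 2, the rest in 1s: 2 + 1 = 3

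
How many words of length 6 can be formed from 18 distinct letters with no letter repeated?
P(18,6) = 18!/(18-6)! = 13366080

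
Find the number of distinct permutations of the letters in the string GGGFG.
5! / (1! × 4!) = 5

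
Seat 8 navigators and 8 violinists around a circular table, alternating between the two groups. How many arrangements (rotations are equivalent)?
Fix one of the navigators: (8-1)! ways for the remaining navigators, × 8! ways for the violinists = 5040 × 40320 = 203212800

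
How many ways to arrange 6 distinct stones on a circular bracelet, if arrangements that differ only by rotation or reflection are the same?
(6-1)!/2 = 120/2 = 60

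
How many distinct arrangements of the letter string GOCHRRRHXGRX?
12! / (2! × 4! × 2! × 1! × 1! × 2!) = 2494800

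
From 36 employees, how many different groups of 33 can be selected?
C(36,33) = 36!/(33!×3!) = 7140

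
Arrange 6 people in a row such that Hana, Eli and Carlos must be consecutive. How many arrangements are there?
Treat the 3 as one block: (6-3+1)! × 3! = 24 × 6 = 144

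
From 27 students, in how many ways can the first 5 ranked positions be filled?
P(27,5) = 27!/(27-5)! = 9687600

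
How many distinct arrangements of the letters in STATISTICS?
10! / (3! × 3! × 1! × 2! × 1!) = 50400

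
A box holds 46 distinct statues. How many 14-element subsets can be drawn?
C(46,14) = 46!/(14!×32!) = 239877544005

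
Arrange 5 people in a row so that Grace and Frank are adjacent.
Treat as block: (5-1)! × 2! = 24 × 2 = 48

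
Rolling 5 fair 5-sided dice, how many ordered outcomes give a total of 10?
Coefficient of x^10 in (x + x² + ... + x^5)^5. By inclusion-exclusion on dice exceeding 5: Σ_j (-1)^j C(5,j)·C(10-1-5j, 4) = C(5,0)·C(9,4) - C(5,1)·C(4,4) = 1·126 - 5·1 = 121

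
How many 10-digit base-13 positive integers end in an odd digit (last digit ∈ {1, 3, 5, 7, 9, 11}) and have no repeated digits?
Last∈{1,3,5,7,9,11}. Last=0: 0. Last nonzero: 6×11×P(11,8) = 439084800. Total = 439084800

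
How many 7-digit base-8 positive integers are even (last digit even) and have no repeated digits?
Last∈{0,2,4,6}. Last=0: 5040. Last nonzero: 3×6×P(6,5) = 12960. Total = 18000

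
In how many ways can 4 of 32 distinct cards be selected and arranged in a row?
P(32,4) = 32!/(32-4)! = 863040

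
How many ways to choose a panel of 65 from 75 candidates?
C(75,65) = 75!/(65!×10!) = 828931106355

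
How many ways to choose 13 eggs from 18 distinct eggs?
C(18,13) = 18!/(13!×5!) = 8568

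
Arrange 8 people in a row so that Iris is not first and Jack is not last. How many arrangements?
By inclusion-exclusion: 8! - 2×(8-1)! + (8-2)! = 40320 - 10080 + 720 = 30960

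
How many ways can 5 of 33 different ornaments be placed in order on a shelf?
P(33,5) = 33!/(33-5)! = 28480320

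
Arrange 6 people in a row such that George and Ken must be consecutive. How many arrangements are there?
Treat the 2 as one block: (6-2+1)! × 2! = 120 × 2 = 240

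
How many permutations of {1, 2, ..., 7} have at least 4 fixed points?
Exactly j fixed points: C(7,j)·!(7-j); sum over j ≥ 4 (derangement numbers via !m = (m-1)·(!(m-1) + !(m-2)): !0..!3 = 1, 0, 1, 2). Σ_{j=4}^{7} C(7,j)·!(7-j) = C(7,4)·!3 + C(7,5)·!2 + C(7,6)·!1 + C(7,7)·!0 = 35·2 + 21·1 + 7·0 + 1·1 = 92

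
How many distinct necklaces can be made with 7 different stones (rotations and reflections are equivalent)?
(7-1)!/2 = 720/2 = 360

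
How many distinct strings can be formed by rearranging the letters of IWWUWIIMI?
9! / (3! × 1! × 4! × 1!) = 2520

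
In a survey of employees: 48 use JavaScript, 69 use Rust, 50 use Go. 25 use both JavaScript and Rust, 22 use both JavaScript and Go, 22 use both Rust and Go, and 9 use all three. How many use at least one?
|A∪B∪C| = 48+69+50-25-22-22+9 = 107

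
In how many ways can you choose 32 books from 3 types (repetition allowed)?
C(32+3-1, 3-1) = C(34, 2) = 561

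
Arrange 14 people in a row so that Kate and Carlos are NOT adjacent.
Total - adjacent = 14! - (14-1)!×2 = 87178291200 - 12454041600 = 74724249600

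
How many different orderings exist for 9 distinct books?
9! = 362880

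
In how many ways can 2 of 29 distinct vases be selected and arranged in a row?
P(29,2) = 29!/(29-2)! = 812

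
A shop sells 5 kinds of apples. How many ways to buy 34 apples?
C(34+5-1, 5-1) = C(38, 4) = 73815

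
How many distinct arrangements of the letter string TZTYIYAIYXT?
11! / (3! × 1! × 1! × 3! × 2! × 1!) = 554400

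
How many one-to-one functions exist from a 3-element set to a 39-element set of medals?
P(39,3) = 39!/(39-3)! = 54834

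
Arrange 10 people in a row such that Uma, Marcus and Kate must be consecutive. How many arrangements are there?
Treat the 3 as one block: (10-3+1)! × 3! = 40320 × 6 = 241920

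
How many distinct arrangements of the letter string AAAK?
4! / (3! × 1!) = 4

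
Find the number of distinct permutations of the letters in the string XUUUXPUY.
8! / (4! × 2! × 1! × 1!) = 840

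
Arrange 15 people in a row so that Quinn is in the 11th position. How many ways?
Fix one position: (15-1)! = 87178291200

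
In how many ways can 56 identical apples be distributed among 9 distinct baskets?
C(56+9-1, 9-1) = C(64, 8) = 4426165368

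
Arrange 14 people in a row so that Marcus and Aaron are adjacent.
Treat as block: (14-1)! × 2! = 6227020800 × 2 = 12454041600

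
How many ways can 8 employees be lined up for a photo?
8! = 40320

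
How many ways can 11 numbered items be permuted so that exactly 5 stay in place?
Choose the 5 fixed points C(11,5) = 462, derange the rest: !6 = Σ_{j=0}^{6} (-1)^j·6!/j! = 720 - 720 + 360 - 120 + 30 - 6 + 1 = 265. Product = 462 × 265 = 122430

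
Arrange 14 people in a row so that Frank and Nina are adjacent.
Treat as block: (14-1)! × 2! = 6227020800 × 2 = 12454041600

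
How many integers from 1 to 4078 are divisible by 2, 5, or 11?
⌊4078/2⌋+⌊4078/5⌋+⌊4078/11⌋ - ⌊4078/10⌋-⌊4078/22⌋-⌊4078/55⌋ + ⌊4078/110⌋ = 2039+815+370 - 407-185-74 + 37 = 2595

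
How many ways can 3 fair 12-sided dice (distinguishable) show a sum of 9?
Coefficient of x^9 in (x + x² + ... + x^12)^3. By inclusion-exclusion on dice exceeding 12: Σ_j (-1)^j C(3,j)·C(9-1-12j, 2) = C(3,0)·C(8,2) = 1·28 = 28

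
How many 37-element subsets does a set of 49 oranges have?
C(49,37) = 49!/(37!×12!) = 92263734836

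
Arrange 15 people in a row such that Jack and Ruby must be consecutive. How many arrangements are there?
Treat the 2 as one block: (15-2+1)! × 2! = 87178291200 × 2 = 174356582400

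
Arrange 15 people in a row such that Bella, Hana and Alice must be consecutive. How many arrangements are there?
Treat the 3 as one block: (15-3+1)! × 3! = 6227020800 × 6 = 37362124800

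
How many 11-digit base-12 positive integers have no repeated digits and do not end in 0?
Last digit: 11 nonzero choices. First digit: 10 (nonzero, ≠last). Middle 9: P(10,9) = 3628800. Total = 399168000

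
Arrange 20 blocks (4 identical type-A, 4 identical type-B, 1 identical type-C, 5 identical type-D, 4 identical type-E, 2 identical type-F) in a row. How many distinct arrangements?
20! / (4! × 4! × 1! × 5! × 4! × 2!) = 733296564000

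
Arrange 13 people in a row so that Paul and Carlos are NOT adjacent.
Total - adjacent = 13! - (13-1)!×2 = 6227020800 - 958003200 = 5269017600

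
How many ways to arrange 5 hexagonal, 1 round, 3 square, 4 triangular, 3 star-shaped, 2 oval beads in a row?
18! / (5! × 1! × 3! × 4! × 3! × 2!) = 30875644800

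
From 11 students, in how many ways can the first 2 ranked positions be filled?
P(11,2) = 11!/(11-2)! = 110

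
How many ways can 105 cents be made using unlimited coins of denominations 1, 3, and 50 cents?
Coefficient of x^105 in 1/(1-x^1) · 1/(1-x^3) · 1/(1-x^50). Case on j = number of 50-cent coins (j = 0..2); remainder r = 105 - 50j is made from {1,3} in ⌊r/3⌋+1 ways. r = 105, 55, 5 → 36 + 19 + 2 = 57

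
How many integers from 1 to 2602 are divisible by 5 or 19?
⌊2602/5⌋ + ⌊2602/19⌋ - ⌊2602/95⌋ = 520 + 136 - 27 = 629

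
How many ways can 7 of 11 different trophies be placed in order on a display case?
P(11,7) = 11!/(11-7)! = 1663200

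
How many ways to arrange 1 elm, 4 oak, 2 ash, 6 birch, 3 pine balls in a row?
16! / (1! × 4! × 2! × 6! × 3!) = 100900800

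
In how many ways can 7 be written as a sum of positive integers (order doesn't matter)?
Pentagonal recurrence p(n) = p(n-1) + p(n-2) - p(n-5) - p(n-7) + p(n-12) + p(n-15) - ... gives p(0..6) = 1, 1, 2, 3, 5, 7, 11. p(7) = p(6) + p(5) - p(2) - p(0) = 11 + 7 - 2 - 1 = 15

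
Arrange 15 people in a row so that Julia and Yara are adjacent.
Treat as block: (15-1)! × 2! = 87178291200 × 2 = 174356582400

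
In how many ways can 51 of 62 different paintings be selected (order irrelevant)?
C(62,51) = 62!/(51!×11!) = 508271323092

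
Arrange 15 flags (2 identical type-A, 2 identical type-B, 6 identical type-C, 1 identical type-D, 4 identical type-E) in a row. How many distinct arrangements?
15! / (2! × 2! × 6! × 1! × 4!) = 18918900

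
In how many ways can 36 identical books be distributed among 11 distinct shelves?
C(36+11-1, 11-1) = C(46, 10) = 4076350421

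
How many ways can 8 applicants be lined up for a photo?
8! = 40320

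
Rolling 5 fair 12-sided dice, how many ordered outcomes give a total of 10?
Coefficient of x^10 in (x + x² + ... + x^12)^5. By inclusion-exclusion on dice exceeding 12: Σ_j (-1)^j C(5,j)·C(10-1-12j, 4) = C(5,0)·C(9,4) = 1·126 = 126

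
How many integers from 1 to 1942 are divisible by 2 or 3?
⌊1942/2⌋ + ⌊1942/3⌋ - ⌊1942/6⌋ = 971 + 647 - 323 = 1295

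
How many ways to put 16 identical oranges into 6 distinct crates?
C(16+6-1, 6-1) = C(21, 5) = 20349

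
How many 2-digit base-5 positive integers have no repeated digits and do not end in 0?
Last digit: 4 nonzero choices. First digit: 3 (nonzero, ≠last). Middle 0: P(3,0) = 1. Total = 12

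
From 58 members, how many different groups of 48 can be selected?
C(58,48) = 58!/(48!×10!) = 52179482355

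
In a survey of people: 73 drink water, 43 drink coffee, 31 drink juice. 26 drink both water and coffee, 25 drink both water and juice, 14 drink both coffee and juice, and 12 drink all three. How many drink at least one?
|A∪B∪C| = 73+43+31-26-25-14+12 = 94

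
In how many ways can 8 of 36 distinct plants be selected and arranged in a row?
P(36,8) = 36!/(36-8)! = 1220096908800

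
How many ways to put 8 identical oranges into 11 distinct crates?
C(8+11-1, 11-1) = C(18, 10) = 43758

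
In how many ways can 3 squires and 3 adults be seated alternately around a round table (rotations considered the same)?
Fix one of the squires: (3-1)! ways for the remaining squires, × 3! ways for the adults = 2 × 6 = 12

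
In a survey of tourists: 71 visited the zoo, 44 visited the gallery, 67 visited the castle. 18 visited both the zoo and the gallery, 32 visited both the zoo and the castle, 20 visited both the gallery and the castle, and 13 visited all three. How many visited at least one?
|A∪B∪C| = 71+44+67-18-32-20+13 = 125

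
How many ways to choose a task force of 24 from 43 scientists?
C(43,24) = 43!/(24!×19!) = 800472431850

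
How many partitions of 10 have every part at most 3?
Let r_j(i) = number of partitions of i into parts ≤ j, for i = 0..10. r_1(i) = 1 for all i; r_j(i) = r_{j-1}(i) + r_j(i-j). Rows j = 2..3: ≤2: 1 1 2 2 3 3 4 4 5 5 6; ≤3: 1 1 2 3 4 5 7 8 10 12 14. r_3(10) = 14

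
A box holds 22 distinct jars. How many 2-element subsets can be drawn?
C(22,2) = 22!/(2!×20!) = 231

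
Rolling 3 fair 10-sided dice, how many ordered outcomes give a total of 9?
Coefficient of x^9 in (x + x² + ... + x^10)^3. By inclusion-exclusion on dice exceeding 10: Σ_j (-1)^j C(3,j)·C(9-1-10j, 2) = C(3,0)·C(8,2) = 1·28 = 28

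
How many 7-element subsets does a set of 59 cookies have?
C(59,7) = 59!/(7!×52!) = 341149446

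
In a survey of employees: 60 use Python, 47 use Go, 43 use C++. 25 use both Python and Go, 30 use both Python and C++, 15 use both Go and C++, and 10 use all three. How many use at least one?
|A∪B∪C| = 60+47+43-25-30-15+10 = 90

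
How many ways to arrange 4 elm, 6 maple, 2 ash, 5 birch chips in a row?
17! / (4! × 6! × 2! × 5!) = 85765680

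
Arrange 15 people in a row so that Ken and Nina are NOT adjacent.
Total - adjacent = 15! - (15-1)!×2 = 1307674368000 - 174356582400 = 1133317785600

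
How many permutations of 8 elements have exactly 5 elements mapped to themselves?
Choose the 5 fixed points C(8,5) = 56, derange the rest: !3 = Σ_{j=0}^{3} (-1)^j·3!/j! = 6 - 6 + 3 - 1 = 2. Product = 56 × 2 = 112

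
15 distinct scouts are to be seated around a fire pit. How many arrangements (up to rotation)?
Circular: fix one position, arrange the rest. (15-1)! = 87178291200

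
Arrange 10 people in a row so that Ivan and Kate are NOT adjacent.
Total - adjacent = 10! - (10-1)!×2 = 3628800 - 725760 = 2903040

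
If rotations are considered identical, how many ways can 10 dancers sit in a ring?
Circular: fix one position, arrange the rest. (10-1)! = 362880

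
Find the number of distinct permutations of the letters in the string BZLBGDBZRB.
10! / (2! × 1! × 1! × 1! × 4! × 1!) = 75600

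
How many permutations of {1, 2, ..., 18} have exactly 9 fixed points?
Choose the 9 fixed points C(18,9) = 48620, derange the rest: !9 = Σ_{j=0}^{9} (-1)^j·9!/j! = 362880 - 362880 + 181440 - 60480 + 15120 - 3024 + 504 - 72 + 9 - 1 = 133496. Product = 48620 × 133496 = 6490575520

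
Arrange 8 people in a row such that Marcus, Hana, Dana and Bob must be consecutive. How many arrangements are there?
Treat the 4 as one block: (8-4+1)! × 4! = 120 × 24 = 2880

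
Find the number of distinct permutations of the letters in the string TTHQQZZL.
8! / (2! × 1! × 1! × 2! × 2!) = 5040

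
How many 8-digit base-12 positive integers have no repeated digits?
First digit: 11 choices (nonzero). Then descending: 11 × 11 × 10 × 9 × 8 × 7 × 6 × 5 = 18295200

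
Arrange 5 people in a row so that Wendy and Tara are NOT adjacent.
Total - adjacent = 5! - (5-1)!×2 = 120 - 48 = 72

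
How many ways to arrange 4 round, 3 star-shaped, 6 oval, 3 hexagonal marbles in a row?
16! / (4! × 3! × 6! × 3!) = 33633600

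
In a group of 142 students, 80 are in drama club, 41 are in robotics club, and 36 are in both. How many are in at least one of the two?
|A∪B| = |A| + |B| - |A∩B| = 80 + 41 - 36 = 85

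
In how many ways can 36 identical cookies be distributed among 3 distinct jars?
C(36+3-1, 3-1) = C(38, 2) = 703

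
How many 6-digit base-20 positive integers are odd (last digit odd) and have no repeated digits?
Last∈{1,3,5,7,9,11,13,15,17,19}. Last=0: 0. Last nonzero: 10×18×P(18,4) = 13219200. Total = 13219200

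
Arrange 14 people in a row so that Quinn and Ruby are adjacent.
Treat as block: (14-1)! × 2! = 6227020800 × 2 = 12454041600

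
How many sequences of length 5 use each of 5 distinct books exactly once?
5! = 120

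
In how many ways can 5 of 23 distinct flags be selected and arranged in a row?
P(23,5) = 23!/(23-5)! = 4037880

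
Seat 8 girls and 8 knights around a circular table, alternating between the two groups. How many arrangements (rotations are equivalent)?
Fix one of the girls: (8-1)! ways for the remaining girls, × 8! ways for the knights = 5040 × 40320 = 203212800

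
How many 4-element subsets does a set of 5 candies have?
C(5,4) = 5!/(4!×1!) = 5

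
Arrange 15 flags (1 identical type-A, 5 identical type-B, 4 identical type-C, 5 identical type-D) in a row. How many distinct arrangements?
15! / (1! × 5! × 4! × 5!) = 3783780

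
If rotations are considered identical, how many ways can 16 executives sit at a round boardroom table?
Circular: fix one position, arrange the rest. (16-1)! = 1307674368000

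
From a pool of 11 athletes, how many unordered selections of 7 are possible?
C(11,7) = 11!/(7!×4!) = 330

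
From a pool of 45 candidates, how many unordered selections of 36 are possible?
C(45,36) = 45!/(36!×9!) = 886163135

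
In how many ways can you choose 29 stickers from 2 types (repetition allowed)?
C(29+2-1, 2-1) = C(30, 1) = 30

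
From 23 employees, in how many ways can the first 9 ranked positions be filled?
P(23,9) = 23!/(23-9)! = 296541907200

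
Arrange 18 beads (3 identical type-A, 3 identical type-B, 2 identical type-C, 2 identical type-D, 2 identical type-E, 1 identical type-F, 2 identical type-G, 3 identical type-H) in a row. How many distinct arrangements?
18! / (3! × 3! × 2! × 2! × 2! × 1! × 2! × 3!) = 1852538688000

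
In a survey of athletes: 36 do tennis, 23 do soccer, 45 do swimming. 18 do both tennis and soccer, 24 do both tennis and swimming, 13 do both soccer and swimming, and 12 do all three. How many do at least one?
|A∪B∪C| = 36+23+45-18-24-13+12 = 61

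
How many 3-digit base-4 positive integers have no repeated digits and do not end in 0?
Last digit: 3 nonzero choices. First digit: 2 (nonzero, ≠last). Middle 1: P(2,1) = 2. Total = 12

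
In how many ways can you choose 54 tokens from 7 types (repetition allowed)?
C(54+7-1, 7-1) = C(60, 6) = 50063860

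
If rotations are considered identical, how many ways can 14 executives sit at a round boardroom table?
Circular: fix one position, arrange the rest. (14-1)! = 6227020800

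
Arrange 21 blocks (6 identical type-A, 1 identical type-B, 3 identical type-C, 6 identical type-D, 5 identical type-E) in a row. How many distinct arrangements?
21! / (6! × 1! × 3! × 6! × 5!) = 136882025280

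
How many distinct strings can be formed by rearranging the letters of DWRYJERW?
8! / (2! × 1! × 2! × 1! × 1! × 1!) = 10080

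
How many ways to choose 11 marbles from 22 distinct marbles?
C(22,11) = 22!/(11!×11!) = 705432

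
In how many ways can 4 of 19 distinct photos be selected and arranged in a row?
P(19,4) = 19!/(19-4)! = 93024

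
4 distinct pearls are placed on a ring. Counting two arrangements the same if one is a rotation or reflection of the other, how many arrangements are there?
(4-1)!/2 = 6/2 = 3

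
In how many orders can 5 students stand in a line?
5! = 120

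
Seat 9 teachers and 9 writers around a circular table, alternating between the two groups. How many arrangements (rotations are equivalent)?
Fix one of the teachers: (9-1)! ways for the remaining teachers, × 9! ways for the writers = 40320 × 362880 = 14631321600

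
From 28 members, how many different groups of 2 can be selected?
C(28,2) = 28!/(2!×26!) = 378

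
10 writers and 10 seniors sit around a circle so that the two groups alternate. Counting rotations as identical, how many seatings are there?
Fix one of the writers: (10-1)! ways for the remaining writers, × 10! ways for the seniors = 362880 × 3628800 = 1316818944000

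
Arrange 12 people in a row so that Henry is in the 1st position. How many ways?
Fix one position: (12-1)! = 39916800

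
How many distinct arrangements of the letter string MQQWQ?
5! / (1! × 3! × 1!) = 20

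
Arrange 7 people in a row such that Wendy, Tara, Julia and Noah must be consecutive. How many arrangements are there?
Treat the 4 as one block: (7-4+1)! × 4! = 24 × 24 = 576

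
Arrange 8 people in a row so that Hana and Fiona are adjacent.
Treat as block: (8-1)! × 2! = 5040 × 2 = 10080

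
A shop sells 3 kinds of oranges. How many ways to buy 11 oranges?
C(11+3-1, 3-1) = C(13, 2) = 78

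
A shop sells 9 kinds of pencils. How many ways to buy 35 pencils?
C(35+9-1, 9-1) = C(43, 8) = 145008513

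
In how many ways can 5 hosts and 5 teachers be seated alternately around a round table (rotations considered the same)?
Fix one of the hosts: (5-1)! ways for the remaining hosts, × 5! ways for the teachers = 24 × 120 = 2880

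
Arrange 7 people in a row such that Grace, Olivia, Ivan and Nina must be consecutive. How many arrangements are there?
Treat the 4 as one block: (7-4+1)! × 4! = 24 × 24 = 576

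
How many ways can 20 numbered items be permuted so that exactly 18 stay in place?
Choose the 18 fixed points C(20,18) = 190, derange the rest: !2 = Σ_{j=0}^{2} (-1)^j·2!/j! = 2 - 2 + 1 = 1. Product = 190 × 1 = 190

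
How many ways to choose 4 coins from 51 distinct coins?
C(51,4) = 51!/(4!×47!) = 249900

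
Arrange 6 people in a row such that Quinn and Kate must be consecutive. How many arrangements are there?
Treat the 2 as one block: (6-2+1)! × 2! = 120 × 2 = 240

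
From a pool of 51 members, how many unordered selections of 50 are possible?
C(51,50) = 51!/(50!×1!) = 51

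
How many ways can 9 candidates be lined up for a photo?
9! = 362880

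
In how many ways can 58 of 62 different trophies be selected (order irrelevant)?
C(62,58) = 62!/(58!×4!) = 557845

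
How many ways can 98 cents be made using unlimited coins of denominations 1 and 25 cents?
Coefficient of x^98 in 1/(1-x^1) · 1/(1-x^25). Use j coins of 25 for j = 0..⌊98/25⌋ = 3, the rest in 1s: 3 + 1 = 4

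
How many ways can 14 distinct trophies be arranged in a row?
14! = 87178291200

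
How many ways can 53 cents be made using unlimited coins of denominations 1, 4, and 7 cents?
Coefficient of x^53 in 1/(1-x^1) · 1/(1-x^4) · 1/(1-x^7). Case on j = number of 7-cent coins (j = 0..7); remainder r = 53 - 7j is made from {1,4} in ⌊r/4⌋+1 ways. r = 53, 46, 39, 32, 25, 18, 11, 4 → 14 + 12 + 10 + 9 + 7 + 5 + 3 + 2 = 62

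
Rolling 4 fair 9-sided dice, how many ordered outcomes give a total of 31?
Coefficient of x^31 in (x + x² + ... + x^9)^4. By inclusion-exclusion on dice exceeding 9: Σ_j (-1)^j C(4,j)·C(31-1-9j, 3) = C(4,0)·C(30,3) - C(4,1)·C(21,3) + C(4,2)·C(12,3) - C(4,3)·C(3,3) = 1·4060 - 4·1330 + 6·220 - 4·1 = 56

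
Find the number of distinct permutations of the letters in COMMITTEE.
9! / (1! × 1! × 2! × 1! × 2! × 2!) = 45360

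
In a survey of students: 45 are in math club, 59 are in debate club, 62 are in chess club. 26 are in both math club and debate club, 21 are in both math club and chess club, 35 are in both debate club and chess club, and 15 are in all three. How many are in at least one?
|A∪B∪C| = 45+59+62-26-21-35+15 = 99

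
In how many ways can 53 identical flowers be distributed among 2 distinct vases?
C(53+2-1, 2-1) = C(54, 1) = 54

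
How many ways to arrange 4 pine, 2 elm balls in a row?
6! / (4! × 2!) = 15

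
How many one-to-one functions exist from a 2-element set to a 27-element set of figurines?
P(27,2) = 27!/(27-2)! = 702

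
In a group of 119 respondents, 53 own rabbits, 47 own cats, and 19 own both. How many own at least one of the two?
|A∪B| = |A| + |B| - |A∩B| = 53 + 47 - 19 = 81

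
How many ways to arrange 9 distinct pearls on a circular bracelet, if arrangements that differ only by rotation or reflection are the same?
(9-1)!/2 = 40320/2 = 20160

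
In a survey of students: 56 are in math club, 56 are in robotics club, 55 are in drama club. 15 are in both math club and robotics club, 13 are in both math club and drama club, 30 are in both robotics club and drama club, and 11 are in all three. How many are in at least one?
|A∪B∪C| = 56+56+55-15-13-30+11 = 120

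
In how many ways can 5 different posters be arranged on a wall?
5! = 120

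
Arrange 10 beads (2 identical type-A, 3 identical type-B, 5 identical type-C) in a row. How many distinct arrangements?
10! / (2! × 3! × 5!) = 2520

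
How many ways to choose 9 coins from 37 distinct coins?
C(37,9) = 37!/(9!×28!) = 124403620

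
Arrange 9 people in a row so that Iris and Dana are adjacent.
Treat as block: (9-1)! × 2! = 40320 × 2 = 80640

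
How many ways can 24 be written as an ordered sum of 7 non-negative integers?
C(24+7-1, 7-1) = C(30, 6) = 593775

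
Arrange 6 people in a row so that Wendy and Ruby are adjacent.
Treat as block: (6-1)! × 2! = 120 × 2 = 240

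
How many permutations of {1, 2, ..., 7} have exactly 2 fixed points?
Choose the 2 fixed points C(7,2) = 21, derange the rest: !5 = Σ_{j=0}^{5} (-1)^j·5!/j! = 120 - 120 + 60 - 20 + 5 - 1 = 44. Product = 21 × 44 = 924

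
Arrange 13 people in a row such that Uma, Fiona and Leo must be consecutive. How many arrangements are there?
Treat the 3 as one block: (13-3+1)! × 3! = 39916800 × 6 = 239500800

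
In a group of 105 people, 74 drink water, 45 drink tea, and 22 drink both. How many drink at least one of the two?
|A∪B| = |A| + |B| - |A∩B| = 74 + 45 - 22 = 97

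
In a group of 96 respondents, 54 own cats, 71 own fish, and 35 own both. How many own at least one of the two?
|A∪B| = |A| + |B| - |A∩B| = 54 + 71 - 35 = 90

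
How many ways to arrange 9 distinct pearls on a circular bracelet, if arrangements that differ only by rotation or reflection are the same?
(9-1)!/2 = 40320/2 = 20160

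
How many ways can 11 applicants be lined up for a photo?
11! = 39916800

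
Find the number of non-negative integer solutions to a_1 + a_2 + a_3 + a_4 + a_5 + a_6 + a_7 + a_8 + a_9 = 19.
C(19+9-1, 9-1) = C(27, 8) = 2220075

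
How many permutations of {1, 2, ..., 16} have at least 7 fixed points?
Exactly j fixed points: C(16,j)·!(16-j); sum over j ≥ 7 (derangement numbers via !m = (m-1)·(!(m-1) + !(m-2)): !0..!9 = 1, 0, 1, 2, 9, 44, 265, 1854, 14833, 133496). Σ_{j=7}^{16} C(16,j)·!(16-j) = C(16,7)·!9 + C(16,8)·!8 + C(16,9)·!7 + C(16,10)·!6 + C(16,11)·!5 + C(16,12)·!4 + C(16,13)·!3 + C(16,14)·!2 + C(16,15)·!1 + C(16,16)·!0 = 11440·133496 + 12870·14833 + 11440·1854 + 8008·265 + 4368·44 + 1820·9 + 560·2 + 120·1 + 16·0 + 1·1 = 1741636643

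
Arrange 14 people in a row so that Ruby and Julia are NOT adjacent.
Total - adjacent = 14! - (14-1)!×2 = 87178291200 - 12454041600 = 74724249600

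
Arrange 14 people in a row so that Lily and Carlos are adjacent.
Treat as block: (14-1)! × 2! = 6227020800 × 2 = 12454041600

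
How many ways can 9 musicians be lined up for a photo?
9! = 362880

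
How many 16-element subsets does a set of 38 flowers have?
C(38,16) = 38!/(16!×22!) = 22239974430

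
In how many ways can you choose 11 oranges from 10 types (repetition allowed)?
C(11+10-1, 10-1) = C(20, 9) = 167960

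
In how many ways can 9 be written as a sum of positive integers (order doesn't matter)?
Pentagonal recurrence p(n) = p(n-1) + p(n-2) - p(n-5) - p(n-7) + p(n-12) + p(n-15) - ... gives p(0..8) = 1, 1, 2, 3, 5, 7, 11, 15, 22. p(9) = p(8) + p(7) - p(4) - p(2) = 22 + 15 - 5 - 2 = 30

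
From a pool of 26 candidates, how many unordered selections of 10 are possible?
C(26,10) = 26!/(10!×16!) = 5311735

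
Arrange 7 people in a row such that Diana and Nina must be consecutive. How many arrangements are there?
Treat the 2 as one block: (7-2+1)! × 2! = 720 × 2 = 1440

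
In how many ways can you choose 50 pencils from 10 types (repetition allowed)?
C(50+10-1, 10-1) = C(59, 9) = 12565671261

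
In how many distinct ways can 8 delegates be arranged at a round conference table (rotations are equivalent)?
Circular: fix one position, arrange the rest. (8-1)! = 5040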